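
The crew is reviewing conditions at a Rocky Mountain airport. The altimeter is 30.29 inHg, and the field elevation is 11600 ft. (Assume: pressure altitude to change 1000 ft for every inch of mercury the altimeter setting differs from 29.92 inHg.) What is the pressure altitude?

11230 ft

Pressure correction = (29.92 − 30.29) × 1000 = -370 ft.
Pressure altitude = 11600 + (-370) = 11230 ft.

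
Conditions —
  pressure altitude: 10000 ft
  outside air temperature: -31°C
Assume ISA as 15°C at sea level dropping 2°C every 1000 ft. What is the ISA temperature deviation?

ISA-26°C

ISA temperature at 10000 ft = 15 − 2 × (10000/1000) = -5°C.
Deviation = OAT − ISA = -31 − (-5) = -26°C.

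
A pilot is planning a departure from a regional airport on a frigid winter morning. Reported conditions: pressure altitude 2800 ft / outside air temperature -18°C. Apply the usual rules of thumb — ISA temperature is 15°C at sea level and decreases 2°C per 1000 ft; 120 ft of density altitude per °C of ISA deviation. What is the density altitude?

ISA temperature at 2800 ft = 15 − 2 × (2800/1000) = 9.4°C.
ISA deviation = -18 − 9.4 = -27.4°C.
Density altitude = 2800 + 120 × (-27.4) = 2800 + (-3288) = -488 ft.

-488 ft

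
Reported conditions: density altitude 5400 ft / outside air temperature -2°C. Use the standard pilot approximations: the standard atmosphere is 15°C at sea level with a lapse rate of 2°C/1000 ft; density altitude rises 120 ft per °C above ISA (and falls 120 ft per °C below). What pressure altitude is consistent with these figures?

DA = PA + 120 × (OAT − (15 − 2·PA/1000)) = PA + 120·OAT − 1800 + 0.24·PA = 1.24·PA + 120·OAT − 1800.
So 1.24·PA = 5400 − 120 × (-2) + 1800 = 7440.
PA = 7440 / 1.24 = 6000 ft.

6000 ft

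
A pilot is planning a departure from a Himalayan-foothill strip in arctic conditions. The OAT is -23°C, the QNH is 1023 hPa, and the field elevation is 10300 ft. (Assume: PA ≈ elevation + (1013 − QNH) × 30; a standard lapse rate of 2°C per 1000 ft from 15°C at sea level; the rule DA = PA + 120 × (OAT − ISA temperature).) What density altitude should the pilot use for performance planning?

Pressure altitude = 10300 + (1013 − 1023) × 30 = 10300 + (-300) = 10000 ft.
ISA temperature at 10000 ft = 15 − 2 × (10000/1000) = -5°C.
ISA deviation = -23 − (-5) = -18°C.
Density altitude = 10000 + 120 × (-18) = 7840 ft.

7840 ft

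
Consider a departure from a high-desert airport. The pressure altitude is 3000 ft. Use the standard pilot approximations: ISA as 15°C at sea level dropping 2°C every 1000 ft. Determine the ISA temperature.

9°C

ISA temperature = 15 − 2 × (3000/1000) = 15 − 6 = 9°C.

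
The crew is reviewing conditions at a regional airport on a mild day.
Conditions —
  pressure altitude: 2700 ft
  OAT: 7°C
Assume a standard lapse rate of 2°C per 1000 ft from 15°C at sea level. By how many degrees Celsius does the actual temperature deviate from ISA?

ISA-2.6°C

ISA temperature at 2700 ft = 15 − 2 × (2700/1000) = 9.6°C.
Deviation = OAT − ISA = 7 − 9.6 = -2.6°C.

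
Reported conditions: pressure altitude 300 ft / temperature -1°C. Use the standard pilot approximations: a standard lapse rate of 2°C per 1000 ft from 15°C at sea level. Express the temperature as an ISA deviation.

ISA-15.4°C

ISA temperature at 300 ft = 15 − 2 × (300/1000) = 14.4°C.
Deviation = OAT − ISA = -1 − 14.4 = -15.4°C.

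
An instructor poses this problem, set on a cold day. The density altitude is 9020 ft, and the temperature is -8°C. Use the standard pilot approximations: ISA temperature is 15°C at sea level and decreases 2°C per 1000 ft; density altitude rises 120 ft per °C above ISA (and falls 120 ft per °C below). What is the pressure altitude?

9500 ft

DA = PA + 120 × (OAT − (15 − 2·PA/1000)) = PA + 120·OAT − 1800 + 0.24·PA = 1.24·PA + 120·OAT − 1800.
So 1.24·PA = 9020 − 120 × (-8) + 1800 = 11780.
PA = 11780 / 1.24 = 9500 ft.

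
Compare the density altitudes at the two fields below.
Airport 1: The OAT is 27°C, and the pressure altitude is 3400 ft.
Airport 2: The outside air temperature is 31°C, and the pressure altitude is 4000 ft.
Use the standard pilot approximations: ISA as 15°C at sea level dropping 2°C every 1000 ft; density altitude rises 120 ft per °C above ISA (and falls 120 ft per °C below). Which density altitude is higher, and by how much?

Airport 2 by 1224 ft

Airport 1: ISA temp = 8.2°C, deviation +18.8°C, DA = 3400 + 120 × 18.8 = 5656 ft.
Airport 2: ISA temp = 7°C, deviation +24°C, DA = 4000 + 120 × 24 = 6880 ft.
Airport 2 is higher by 6880 − 5656 = 1224 ft.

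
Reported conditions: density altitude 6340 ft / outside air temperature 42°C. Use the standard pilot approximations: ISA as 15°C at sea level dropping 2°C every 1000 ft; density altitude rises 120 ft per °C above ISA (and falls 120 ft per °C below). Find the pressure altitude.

2500 ft

DA = PA + 120 × (OAT − (15 − 2·PA/1000)) = PA + 120·OAT − 1800 + 0.24·PA = 1.24·PA + 120·OAT − 1800.
So 1.24·PA = 6340 − 120 × 42 + 1800 = 3100.
PA = 3100 / 1.24 = 2500 ft.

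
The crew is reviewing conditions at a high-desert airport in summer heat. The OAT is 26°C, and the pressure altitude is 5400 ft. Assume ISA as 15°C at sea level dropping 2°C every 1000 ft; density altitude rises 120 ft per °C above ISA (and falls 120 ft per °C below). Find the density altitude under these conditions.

8016 ft

ISA temperature at 5400 ft = 15 − 2 × (5400/1000) = 4.2°C.
ISA deviation = 26 − 4.2 = +21.8°C.
Density altitude = 5400 + 120 × (21.8) = 5400 + (+2616) = 8016 ft.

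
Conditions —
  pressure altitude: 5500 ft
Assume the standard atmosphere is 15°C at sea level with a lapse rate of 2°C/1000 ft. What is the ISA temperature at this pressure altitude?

ISA temperature = 15 − 2 × (5500/1000) = 15 − 11 = 4°C.

4°C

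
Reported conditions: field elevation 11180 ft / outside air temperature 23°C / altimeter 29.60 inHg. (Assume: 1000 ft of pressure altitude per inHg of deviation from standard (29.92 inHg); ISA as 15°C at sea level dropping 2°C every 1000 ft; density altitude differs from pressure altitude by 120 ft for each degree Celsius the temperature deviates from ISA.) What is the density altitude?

Pressure altitude = 11180 + (29.92 − 29.60) × 1000 = 11180 + (+320) = 11500 ft.
ISA temperature at 11500 ft = 15 − 2 × (11500/1000) = -8°C.
ISA deviation = 23 − (-8) = +31°C.
Density altitude = 11500 + 120 × (31) = 15220 ft.

15220 ft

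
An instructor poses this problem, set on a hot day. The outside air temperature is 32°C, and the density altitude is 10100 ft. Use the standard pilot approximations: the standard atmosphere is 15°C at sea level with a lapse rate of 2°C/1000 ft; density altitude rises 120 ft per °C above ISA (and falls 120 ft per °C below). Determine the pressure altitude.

DA = PA + 120 × (OAT − (15 − 2·PA/1000)) = PA + 120·OAT − 1800 + 0.24·PA = 1.24·PA + 120·OAT − 1800.
So 1.24·PA = 10100 − 120 × 32 + 1800 = 8060.
PA = 8060 / 1.24 = 6500 ft.

6500 ft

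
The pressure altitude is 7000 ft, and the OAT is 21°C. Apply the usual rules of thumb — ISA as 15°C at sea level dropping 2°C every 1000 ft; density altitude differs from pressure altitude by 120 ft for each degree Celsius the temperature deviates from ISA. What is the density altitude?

ISA temperature at 7000 ft = 15 − 2 × (7000/1000) = 1°C.
ISA deviation = 21 − 1 = +20°C.
Density altitude = 7000 + 120 × (20) = 7000 + (+2400) = 9400 ft.

9400 ft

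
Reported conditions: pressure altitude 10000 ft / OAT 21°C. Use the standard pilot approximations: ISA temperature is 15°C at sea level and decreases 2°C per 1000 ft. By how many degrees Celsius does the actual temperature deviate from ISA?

ISA+26°C

ISA temperature at 10000 ft = 15 − 2 × (10000/1000) = -5°C.
Deviation = OAT − ISA = 21 − (-5) = +26°C.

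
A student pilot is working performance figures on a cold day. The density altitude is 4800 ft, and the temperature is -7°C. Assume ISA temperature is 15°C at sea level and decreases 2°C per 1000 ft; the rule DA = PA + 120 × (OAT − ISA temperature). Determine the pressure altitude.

DA = PA + 120 × (OAT − (15 − 2·PA/1000)) = PA + 120·OAT − 1800 + 0.24·PA = 1.24·PA + 120·OAT − 1800.
So 1.24·PA = 4800 − 120 × (-7) + 1800 = 7440.
PA = 7440 / 1.24 = 6000 ft.

6000 ft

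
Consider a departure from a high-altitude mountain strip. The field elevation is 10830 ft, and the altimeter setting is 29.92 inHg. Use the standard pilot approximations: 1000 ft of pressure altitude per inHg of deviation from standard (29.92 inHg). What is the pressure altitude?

Pressure correction = (29.92 − 29.92) × 1000 = 0 ft.
Pressure altitude = 10830 + (0) = 10830 ft.

10830 ft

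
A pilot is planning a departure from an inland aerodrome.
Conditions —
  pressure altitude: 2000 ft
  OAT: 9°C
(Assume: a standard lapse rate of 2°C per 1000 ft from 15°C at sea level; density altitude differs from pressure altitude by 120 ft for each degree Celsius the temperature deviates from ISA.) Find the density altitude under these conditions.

1760 ft

ISA temperature at 2000 ft = 15 − 2 × (2000/1000) = 11°C.
ISA deviation = 9 − 11 = -2°C.
Density altitude = 2000 + 120 × (-2) = 2000 + (-240) = 1760 ft.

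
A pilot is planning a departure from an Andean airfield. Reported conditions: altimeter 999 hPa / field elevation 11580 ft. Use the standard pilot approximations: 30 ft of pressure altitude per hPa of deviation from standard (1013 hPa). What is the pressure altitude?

Pressure correction = (1013 − 999) × 30 = +420 ft.
Pressure altitude = 11580 + (+420) = 12000 ft.

12000 ft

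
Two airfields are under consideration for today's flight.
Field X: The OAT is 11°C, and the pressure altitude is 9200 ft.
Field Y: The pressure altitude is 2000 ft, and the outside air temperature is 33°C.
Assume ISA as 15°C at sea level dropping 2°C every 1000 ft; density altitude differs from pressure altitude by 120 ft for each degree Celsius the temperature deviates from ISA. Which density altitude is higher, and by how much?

Field X by 6288 ft

Field X: ISA temp = -3.4°C, deviation +14.4°C, DA = 9200 + 120 × 14.4 = 10928 ft.
Field Y: ISA temp = 11°C, deviation +22°C, DA = 2000 + 120 × 22 = 4640 ft.
Field X is higher by 10928 − 4640 = 6288 ft.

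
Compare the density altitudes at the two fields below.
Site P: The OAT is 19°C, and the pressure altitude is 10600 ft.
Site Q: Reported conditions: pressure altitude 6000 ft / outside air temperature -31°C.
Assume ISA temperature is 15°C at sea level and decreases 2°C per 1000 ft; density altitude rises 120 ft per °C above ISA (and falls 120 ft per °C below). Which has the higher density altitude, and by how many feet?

Site P: ISA temp = -6.2°C, deviation +25.2°C, DA = 10600 + 120 × 25.2 = 13624 ft.
Site Q: ISA temp = 3°C, deviation -34°C, DA = 6000 + 120 × (-34) = 1920 ft.
Site P is higher by 13624 − 1920 = 11704 ft.

Site P by 11704 ft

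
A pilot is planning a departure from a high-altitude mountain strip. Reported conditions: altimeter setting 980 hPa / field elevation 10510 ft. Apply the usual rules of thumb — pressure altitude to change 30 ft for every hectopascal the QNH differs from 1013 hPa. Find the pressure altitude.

Pressure correction = (1013 − 980) × 30 = +990 ft.
Pressure altitude = 10510 + (+990) = 11500 ft.

11500 ft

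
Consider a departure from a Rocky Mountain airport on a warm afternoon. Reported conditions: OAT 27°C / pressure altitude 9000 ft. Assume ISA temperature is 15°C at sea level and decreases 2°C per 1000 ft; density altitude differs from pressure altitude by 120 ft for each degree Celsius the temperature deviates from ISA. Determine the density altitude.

12600 ft

ISA temperature at 9000 ft = 15 − 2 × (9000/1000) = -3°C.
ISA deviation = 27 − (-3) = +30°C.
Density altitude = 9000 + 120 × (30) = 9000 + (+3600) = 12600 ft.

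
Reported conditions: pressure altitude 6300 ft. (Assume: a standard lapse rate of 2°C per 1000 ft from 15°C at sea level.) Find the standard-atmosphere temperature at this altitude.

2.4°C

ISA temperature = 15 − 2 × (6300/1000) = 15 − 12.6 = 2.4°C.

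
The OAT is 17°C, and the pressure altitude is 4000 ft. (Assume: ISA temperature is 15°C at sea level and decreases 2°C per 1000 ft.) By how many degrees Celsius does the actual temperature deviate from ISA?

ISA temperature at 4000 ft = 15 − 2 × (4000/1000) = 7°C.
Deviation = OAT − ISA = 17 − 7 = +10°C.

ISA+10°C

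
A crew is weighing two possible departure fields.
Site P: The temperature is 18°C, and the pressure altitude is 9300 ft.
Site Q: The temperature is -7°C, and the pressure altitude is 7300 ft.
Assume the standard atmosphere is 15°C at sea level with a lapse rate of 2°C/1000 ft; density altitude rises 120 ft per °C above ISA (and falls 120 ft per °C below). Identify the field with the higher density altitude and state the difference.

Site P: ISA temp = -3.6°C, deviation +21.6°C, DA = 9300 + 120 × 21.6 = 11892 ft.
Site Q: ISA temp = 0.4°C, deviation -7.4°C, DA = 7300 + 120 × (-7.4) = 6412 ft.
Site P is higher by 11892 − 6412 = 5480 ft.

Site P by 5480 ft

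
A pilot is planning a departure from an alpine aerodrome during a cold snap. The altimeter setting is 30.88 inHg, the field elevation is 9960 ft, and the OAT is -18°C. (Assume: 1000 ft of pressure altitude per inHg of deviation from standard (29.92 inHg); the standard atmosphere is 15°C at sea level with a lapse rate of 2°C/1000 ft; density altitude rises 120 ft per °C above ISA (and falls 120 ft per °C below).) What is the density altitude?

Pressure altitude = 9960 + (29.92 − 30.88) × 1000 = 9960 + (-960) = 9000 ft.
ISA temperature at 9000 ft = 15 − 2 × (9000/1000) = -3°C.
ISA deviation = -18 − (-3) = -15°C.
Density altitude = 9000 + 120 × (-15) = 7200 ft.

7200 ft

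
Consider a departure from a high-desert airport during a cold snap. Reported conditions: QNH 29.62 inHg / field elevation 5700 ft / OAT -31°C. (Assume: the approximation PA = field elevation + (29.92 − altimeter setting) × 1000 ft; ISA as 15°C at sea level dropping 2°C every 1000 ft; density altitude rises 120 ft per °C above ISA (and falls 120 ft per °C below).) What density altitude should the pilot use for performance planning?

1920 ft

Pressure altitude = 5700 + (29.92 − 29.62) × 1000 = 5700 + (+300) = 6000 ft.
ISA temperature at 6000 ft = 15 − 2 × (6000/1000) = 3°C.
ISA deviation = -31 − 3 = -34°C.
Density altitude = 6000 + 120 × (-34) = 1920 ft.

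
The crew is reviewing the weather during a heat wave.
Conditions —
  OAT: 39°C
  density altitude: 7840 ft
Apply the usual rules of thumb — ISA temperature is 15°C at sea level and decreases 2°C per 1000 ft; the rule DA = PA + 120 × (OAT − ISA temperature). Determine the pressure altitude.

4000 ft

DA = PA + 120 × (OAT − (15 − 2·PA/1000)) = PA + 120·OAT − 1800 + 0.24·PA = 1.24·PA + 120·OAT − 1800.
So 1.24·PA = 7840 − 120 × 39 + 1800 = 4960.
PA = 4960 / 1.24 = 4000 ft.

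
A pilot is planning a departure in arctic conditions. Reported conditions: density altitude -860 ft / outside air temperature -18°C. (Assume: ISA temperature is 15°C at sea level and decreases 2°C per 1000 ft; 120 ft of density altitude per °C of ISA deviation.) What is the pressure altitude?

DA = PA + 120 × (OAT − (15 − 2·PA/1000)) = PA + 120·OAT − 1800 + 0.24·PA = 1.24·PA + 120·OAT − 1800.
So 1.24·PA = -860 − 120 × (-18) + 1800 = 3100.
PA = 3100 / 1.24 = 2500 ft.

2500 ft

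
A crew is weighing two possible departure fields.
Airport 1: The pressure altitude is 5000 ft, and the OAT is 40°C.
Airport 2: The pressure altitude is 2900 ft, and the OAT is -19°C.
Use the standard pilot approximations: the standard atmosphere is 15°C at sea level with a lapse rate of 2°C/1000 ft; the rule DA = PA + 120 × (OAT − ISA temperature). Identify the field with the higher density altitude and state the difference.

Airport 1: ISA temp = 5°C, deviation +35°C, DA = 5000 + 120 × 35 = 9200 ft.
Airport 2: ISA temp = 9.2°C, deviation -28.2°C, DA = 2900 + 120 × (-28.2) = -484 ft.
Airport 1 is higher by 9200 − (-484) = 9684 ft.

Airport 1 by 9684 ft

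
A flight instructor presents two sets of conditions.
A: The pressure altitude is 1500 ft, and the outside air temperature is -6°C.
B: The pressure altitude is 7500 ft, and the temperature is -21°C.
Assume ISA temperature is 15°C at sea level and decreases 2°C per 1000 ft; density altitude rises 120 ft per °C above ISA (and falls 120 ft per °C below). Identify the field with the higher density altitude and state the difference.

A: ISA temp = 12°C, deviation -18°C, DA = 1500 + 120 × (-18) = -660 ft.
B: ISA temp = 0°C, deviation -21°C, DA = 7500 + 120 × (-21) = 4980 ft.
B is higher by 4980 − (-660) = 5640 ft.

B by 5640 ft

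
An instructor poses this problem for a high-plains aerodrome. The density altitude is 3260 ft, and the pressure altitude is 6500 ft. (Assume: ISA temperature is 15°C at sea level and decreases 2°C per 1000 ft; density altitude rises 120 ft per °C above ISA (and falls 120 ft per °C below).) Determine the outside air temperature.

Density altitude − pressure altitude = 3260 − 6500 = -3240 ft.
At 120 ft/°C that is an ISA deviation of -3240/120 = -27°C.
ISA temperature at 6500 ft = 15 − 2 × (6500/1000) = 2°C.
OAT = ISA + deviation = 2 + (-27) = -25°C.

-25°C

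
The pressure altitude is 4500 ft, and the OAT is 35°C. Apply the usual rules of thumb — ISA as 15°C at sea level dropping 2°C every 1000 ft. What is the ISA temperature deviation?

ISA+29°C

ISA temperature at 4500 ft = 15 − 2 × (4500/1000) = 6°C.
Deviation = OAT − ISA = 35 − 6 = +29°C.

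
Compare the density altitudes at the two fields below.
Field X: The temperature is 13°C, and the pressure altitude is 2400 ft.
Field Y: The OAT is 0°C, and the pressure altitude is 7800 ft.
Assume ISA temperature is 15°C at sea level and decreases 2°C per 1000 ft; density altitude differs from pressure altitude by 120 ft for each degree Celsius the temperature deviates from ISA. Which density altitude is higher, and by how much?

Field X: ISA temp = 10.2°C, deviation +2.8°C, DA = 2400 + 120 × 2.8 = 2736 ft.
Field Y: ISA temp = -0.6°C, deviation +0.6°C, DA = 7800 + 120 × 0.6 = 7872 ft.
Field Y is higher by 7872 − 2736 = 5136 ft.

Field Y by 5136 ft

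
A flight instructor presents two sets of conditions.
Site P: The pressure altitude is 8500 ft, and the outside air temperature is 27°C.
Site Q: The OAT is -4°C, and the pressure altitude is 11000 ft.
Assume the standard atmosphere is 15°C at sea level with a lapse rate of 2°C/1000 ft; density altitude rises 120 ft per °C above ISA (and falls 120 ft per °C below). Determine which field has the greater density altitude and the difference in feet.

Site P by 620 ft

Site P: ISA temp = -2°C, deviation +29°C, DA = 8500 + 120 × 29 = 11980 ft.
Site Q: ISA temp = -7°C, deviation +3°C, DA = 11000 + 120 × 3 = 11360 ft.
Site P is higher by 11980 − 11360 = 620 ft.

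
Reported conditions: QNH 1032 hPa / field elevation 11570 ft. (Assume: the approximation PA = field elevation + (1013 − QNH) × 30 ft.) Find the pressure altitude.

11000 ft

Pressure correction = (1013 − 1032) × 30 = -570 ft.
Pressure altitude = 11570 + (-570) = 11000 ft.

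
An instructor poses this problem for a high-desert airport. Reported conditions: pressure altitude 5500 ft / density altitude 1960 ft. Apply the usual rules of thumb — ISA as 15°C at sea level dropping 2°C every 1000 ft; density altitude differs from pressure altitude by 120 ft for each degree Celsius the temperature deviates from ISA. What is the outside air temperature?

-25.5°C

Density altitude − pressure altitude = 1960 − 5500 = -3540 ft.
At 120 ft/°C that is an ISA deviation of -3540/120 = -29.5°C.
ISA temperature at 5500 ft = 15 − 2 × (5500/1000) = 4°C.
OAT = ISA + deviation = 4 + (-29.5) = -25.5°C.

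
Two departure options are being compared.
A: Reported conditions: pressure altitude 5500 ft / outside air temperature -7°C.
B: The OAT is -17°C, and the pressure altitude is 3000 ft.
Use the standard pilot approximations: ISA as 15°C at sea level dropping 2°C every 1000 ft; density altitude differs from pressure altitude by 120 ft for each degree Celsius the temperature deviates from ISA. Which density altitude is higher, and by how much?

A: ISA temp = 4°C, deviation -11°C, DA = 5500 + 120 × (-11) = 4180 ft.
B: ISA temp = 9°C, deviation -26°C, DA = 3000 + 120 × (-26) = -120 ft.
A is higher by 4180 − (-120) = 4300 ft.

A by 4300 ft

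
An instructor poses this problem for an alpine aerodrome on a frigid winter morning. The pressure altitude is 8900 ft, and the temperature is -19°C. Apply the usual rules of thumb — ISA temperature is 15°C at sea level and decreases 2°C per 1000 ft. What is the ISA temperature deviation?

ISA temperature at 8900 ft = 15 − 2 × (8900/1000) = -2.8°C.
Deviation = OAT − ISA = -19 − (-2.8) = -16.2°C.

ISA-16.2°C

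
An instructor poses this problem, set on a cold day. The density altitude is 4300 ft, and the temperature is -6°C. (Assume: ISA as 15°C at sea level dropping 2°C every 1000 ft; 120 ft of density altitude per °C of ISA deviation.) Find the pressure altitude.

5500 ft

DA = PA + 120 × (OAT − (15 − 2·PA/1000)) = PA + 120·OAT − 1800 + 0.24·PA = 1.24·PA + 120·OAT − 1800.
So 1.24·PA = 4300 − 120 × (-6) + 1800 = 6820.
PA = 6820 / 1.24 = 5500 ft.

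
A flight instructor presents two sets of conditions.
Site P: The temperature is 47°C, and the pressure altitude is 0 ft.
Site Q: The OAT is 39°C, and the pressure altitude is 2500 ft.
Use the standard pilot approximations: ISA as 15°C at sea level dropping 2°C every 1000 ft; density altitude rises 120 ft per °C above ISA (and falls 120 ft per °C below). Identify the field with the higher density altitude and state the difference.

Site P: ISA temp = 15°C, deviation +32°C, DA = 0 + 120 × 32 = 3840 ft.
Site Q: ISA temp = 10°C, deviation +29°C, DA = 2500 + 120 × 29 = 5980 ft.
Site Q is higher by 5980 − 3840 = 2140 ft.

Site Q by 2140 ft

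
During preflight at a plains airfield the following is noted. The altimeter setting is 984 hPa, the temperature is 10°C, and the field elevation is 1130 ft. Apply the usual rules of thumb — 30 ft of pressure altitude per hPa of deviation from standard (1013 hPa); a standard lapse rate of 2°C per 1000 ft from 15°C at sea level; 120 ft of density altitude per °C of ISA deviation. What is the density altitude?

Pressure altitude = 1130 + (1013 − 984) × 30 = 1130 + (+870) = 2000 ft.
ISA temperature at 2000 ft = 15 − 2 × (2000/1000) = 11°C.
ISA deviation = 10 − 11 = -1°C.
Density altitude = 2000 + 120 × (-1) = 1880 ft.

1880 ft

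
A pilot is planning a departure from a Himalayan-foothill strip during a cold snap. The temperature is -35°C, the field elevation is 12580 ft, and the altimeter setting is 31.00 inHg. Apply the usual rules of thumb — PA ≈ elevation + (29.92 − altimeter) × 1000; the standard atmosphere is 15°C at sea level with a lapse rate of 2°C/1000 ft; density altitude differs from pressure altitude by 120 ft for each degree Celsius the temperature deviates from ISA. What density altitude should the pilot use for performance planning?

8260 ft

Pressure altitude = 12580 + (29.92 − 31.00) × 1000 = 12580 + (-1080) = 11500 ft.
ISA temperature at 11500 ft = 15 − 2 × (11500/1000) = -8°C.
ISA deviation = -35 − (-8) = -27°C.
Density altitude = 11500 + 120 × (-27) = 8260 ft.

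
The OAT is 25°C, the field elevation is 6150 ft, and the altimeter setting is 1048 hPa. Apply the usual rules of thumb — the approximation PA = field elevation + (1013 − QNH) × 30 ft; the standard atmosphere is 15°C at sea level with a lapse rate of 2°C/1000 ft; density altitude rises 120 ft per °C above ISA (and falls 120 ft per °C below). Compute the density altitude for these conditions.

7524 ft

Pressure altitude = 6150 + (1013 − 1048) × 30 = 6150 + (-1050) = 5100 ft.
ISA temperature at 5100 ft = 15 − 2 × (5100/1000) = 4.8°C.
ISA deviation = 25 − 4.8 = +20.2°C.
Density altitude = 5100 + 120 × (20.2) = 7524 ft.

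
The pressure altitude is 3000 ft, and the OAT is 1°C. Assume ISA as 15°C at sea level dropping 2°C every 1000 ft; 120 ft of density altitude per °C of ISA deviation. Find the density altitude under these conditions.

ISA temperature at 3000 ft = 15 − 2 × (3000/1000) = 9°C.
ISA deviation = 1 − 9 = -8°C.
Density altitude = 3000 + 120 × (-8) = 3000 + (-960) = 2040 ft.

2040 ft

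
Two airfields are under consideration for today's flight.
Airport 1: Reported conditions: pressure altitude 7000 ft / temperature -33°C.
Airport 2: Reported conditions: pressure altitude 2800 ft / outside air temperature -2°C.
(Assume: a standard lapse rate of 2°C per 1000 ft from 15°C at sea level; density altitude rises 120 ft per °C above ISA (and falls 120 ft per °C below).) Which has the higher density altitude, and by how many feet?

Airport 1 by 1488 ft

Airport 1: ISA temp = 1°C, deviation -34°C, DA = 7000 + 120 × (-34) = 2920 ft.
Airport 2: ISA temp = 9.4°C, deviation -11.4°C, DA = 2800 + 120 × (-11.4) = 1432 ft.
Airport 1 is higher by 2920 − 1432 = 1488 ft.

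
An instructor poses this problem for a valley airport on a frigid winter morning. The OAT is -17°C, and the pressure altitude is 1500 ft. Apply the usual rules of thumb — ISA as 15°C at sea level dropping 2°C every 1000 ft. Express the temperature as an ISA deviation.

ISA-29°C

ISA temperature at 1500 ft = 15 − 2 × (1500/1000) = 12°C.
Deviation = OAT − ISA = -17 − 12 = -29°C.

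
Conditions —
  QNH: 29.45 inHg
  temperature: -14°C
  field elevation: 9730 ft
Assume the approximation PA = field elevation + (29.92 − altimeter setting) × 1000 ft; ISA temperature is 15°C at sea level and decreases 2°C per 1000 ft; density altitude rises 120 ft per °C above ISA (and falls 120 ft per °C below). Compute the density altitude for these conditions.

Pressure altitude = 9730 + (29.92 − 29.45) × 1000 = 9730 + (+470) = 10200 ft.
ISA temperature at 10200 ft = 15 − 2 × (10200/1000) = -5.4°C.
ISA deviation = -14 − (-5.4) = -8.6°C.
Density altitude = 10200 + 120 × (-8.6) = 9168 ft.

9168 ft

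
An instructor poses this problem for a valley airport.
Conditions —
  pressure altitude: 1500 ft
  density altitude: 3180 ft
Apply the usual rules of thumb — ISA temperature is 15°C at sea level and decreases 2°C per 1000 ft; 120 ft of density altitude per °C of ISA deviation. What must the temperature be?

Density altitude − pressure altitude = 3180 − 1500 = +1680 ft.
At 120 ft/°C that is an ISA deviation of 1680/120 = +14°C.
ISA temperature at 1500 ft = 15 − 2 × (1500/1000) = 12°C.
OAT = ISA + deviation = 12 + (+14) = 26°C.

26°C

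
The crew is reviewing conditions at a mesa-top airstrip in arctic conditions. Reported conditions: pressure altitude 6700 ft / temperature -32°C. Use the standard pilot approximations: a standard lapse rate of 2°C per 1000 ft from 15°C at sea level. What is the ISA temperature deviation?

ISA-33.6°C

ISA temperature at 6700 ft = 15 − 2 × (6700/1000) = 1.6°C.
Deviation = OAT − ISA = -32 − 1.6 = -33.6°C.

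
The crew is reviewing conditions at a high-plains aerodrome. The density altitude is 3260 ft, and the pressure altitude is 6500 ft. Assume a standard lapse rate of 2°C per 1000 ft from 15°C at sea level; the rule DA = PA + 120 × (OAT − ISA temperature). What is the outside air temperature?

-25°C

Density altitude − pressure altitude = 3260 − 6500 = -3240 ft.
At 120 ft/°C that is an ISA deviation of -3240/120 = -27°C.
ISA temperature at 6500 ft = 15 − 2 × (6500/1000) = 2°C.
OAT = ISA + deviation = 2 + (-27) = -25°C.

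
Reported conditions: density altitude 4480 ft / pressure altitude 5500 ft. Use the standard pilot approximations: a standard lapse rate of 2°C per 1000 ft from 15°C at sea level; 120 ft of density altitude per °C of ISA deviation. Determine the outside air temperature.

Density altitude − pressure altitude = 4480 − 5500 = -1020 ft.
At 120 ft/°C that is an ISA deviation of -1020/120 = -8.5°C.
ISA temperature at 5500 ft = 15 − 2 × (5500/1000) = 4°C.
OAT = ISA + deviation = 4 + (-8.5) = -4.5°C.

-4.5°C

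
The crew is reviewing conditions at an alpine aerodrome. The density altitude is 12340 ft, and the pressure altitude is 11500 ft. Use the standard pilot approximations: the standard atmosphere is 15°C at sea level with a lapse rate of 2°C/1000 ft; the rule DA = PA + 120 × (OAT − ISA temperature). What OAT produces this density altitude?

Density altitude − pressure altitude = 12340 − 11500 = +840 ft.
At 120 ft/°C that is an ISA deviation of 840/120 = +7°C.
ISA temperature at 11500 ft = 15 − 2 × (11500/1000) = -8°C.
OAT = ISA + deviation = -8 + (+7) = -1°C.

-1°C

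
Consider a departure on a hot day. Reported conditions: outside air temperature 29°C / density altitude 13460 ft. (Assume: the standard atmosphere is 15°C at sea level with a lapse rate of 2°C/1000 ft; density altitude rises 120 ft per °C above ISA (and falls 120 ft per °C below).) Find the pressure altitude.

9500 ft

DA = PA + 120 × (OAT − (15 − 2·PA/1000)) = PA + 120·OAT − 1800 + 0.24·PA = 1.24·PA + 120·OAT − 1800.
So 1.24·PA = 13460 − 120 × 29 + 1800 = 11780.
PA = 11780 / 1.24 = 9500 ft.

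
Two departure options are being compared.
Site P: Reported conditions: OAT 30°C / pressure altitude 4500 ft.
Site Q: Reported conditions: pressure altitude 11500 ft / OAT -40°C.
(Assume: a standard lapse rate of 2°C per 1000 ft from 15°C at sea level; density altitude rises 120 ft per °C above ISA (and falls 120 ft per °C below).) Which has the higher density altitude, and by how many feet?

Site Q by 280 ft

Site P: ISA temp = 6°C, deviation +24°C, DA = 4500 + 120 × 24 = 7380 ft.
Site Q: ISA temp = -8°C, deviation -32°C, DA = 11500 + 120 × (-32) = 7660 ft.
Site Q is higher by 7660 − 7380 = 280 ft.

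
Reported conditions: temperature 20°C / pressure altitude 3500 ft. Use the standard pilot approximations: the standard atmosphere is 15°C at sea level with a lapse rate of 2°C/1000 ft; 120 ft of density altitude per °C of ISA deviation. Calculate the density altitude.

4940 ft

ISA temperature at 3500 ft = 15 − 2 × (3500/1000) = 8°C.
ISA deviation = 20 − 8 = +12°C.
Density altitude = 3500 + 120 × (12) = 3500 + (+1440) = 4940 ft.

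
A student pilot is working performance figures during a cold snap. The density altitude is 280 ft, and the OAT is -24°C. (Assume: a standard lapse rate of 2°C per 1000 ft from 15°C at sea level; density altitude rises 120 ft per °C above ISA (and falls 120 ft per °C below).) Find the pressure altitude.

4000 ft

DA = PA + 120 × (OAT − (15 − 2·PA/1000)) = PA + 120·OAT − 1800 + 0.24·PA = 1.24·PA + 120·OAT − 1800.
So 1.24·PA = 280 − 120 × (-24) + 1800 = 4960.
PA = 4960 / 1.24 = 4000 ft.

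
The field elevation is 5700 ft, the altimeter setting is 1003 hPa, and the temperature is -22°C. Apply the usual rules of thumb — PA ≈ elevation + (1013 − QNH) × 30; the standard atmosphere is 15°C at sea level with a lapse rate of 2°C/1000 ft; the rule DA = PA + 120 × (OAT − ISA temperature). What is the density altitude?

Pressure altitude = 5700 + (1013 − 1003) × 30 = 5700 + (+300) = 6000 ft.
ISA temperature at 6000 ft = 15 − 2 × (6000/1000) = 3°C.
ISA deviation = -22 − 3 = -25°C.
Density altitude = 6000 + 120 × (-25) = 3000 ft.

3000 ft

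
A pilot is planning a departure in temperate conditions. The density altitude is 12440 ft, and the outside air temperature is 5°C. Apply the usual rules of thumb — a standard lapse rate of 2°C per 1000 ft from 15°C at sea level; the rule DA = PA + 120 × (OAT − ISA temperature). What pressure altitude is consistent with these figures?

DA = PA + 120 × (OAT − (15 − 2·PA/1000)) = PA + 120·OAT − 1800 + 0.24·PA = 1.24·PA + 120·OAT − 1800.
So 1.24·PA = 12440 − 120 × 5 + 1800 = 13640.
PA = 13640 / 1.24 = 11000 ft.

11000 ft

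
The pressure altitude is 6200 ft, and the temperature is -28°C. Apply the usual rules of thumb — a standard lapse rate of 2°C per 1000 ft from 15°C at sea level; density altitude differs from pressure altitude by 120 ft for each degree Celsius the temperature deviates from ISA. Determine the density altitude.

2528 ft

ISA temperature at 6200 ft = 15 − 2 × (6200/1000) = 2.6°C.
ISA deviation = -28 − 2.6 = -30.6°C.
Density altitude = 6200 + 120 × (-30.6) = 6200 + (-3672) = 2528 ft.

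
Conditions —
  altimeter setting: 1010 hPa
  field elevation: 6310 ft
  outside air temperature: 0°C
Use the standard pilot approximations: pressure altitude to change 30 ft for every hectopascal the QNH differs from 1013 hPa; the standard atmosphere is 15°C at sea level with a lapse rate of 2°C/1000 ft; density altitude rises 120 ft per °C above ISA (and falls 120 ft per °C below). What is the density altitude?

6136 ft

Pressure altitude = 6310 + (1013 − 1010) × 30 = 6310 + (+90) = 6400 ft.
ISA temperature at 6400 ft = 15 − 2 × (6400/1000) = 2.2°C.
ISA deviation = 0 − 2.2 = -2.2°C.
Density altitude = 6400 + 120 × (-2.2) = 6136 ft.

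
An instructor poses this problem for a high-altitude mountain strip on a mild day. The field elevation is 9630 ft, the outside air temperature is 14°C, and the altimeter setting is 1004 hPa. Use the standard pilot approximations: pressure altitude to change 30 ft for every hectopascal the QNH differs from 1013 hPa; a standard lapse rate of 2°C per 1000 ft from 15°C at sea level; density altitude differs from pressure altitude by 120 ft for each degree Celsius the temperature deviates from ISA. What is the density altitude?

Pressure altitude = 9630 + (1013 − 1004) × 30 = 9630 + (+270) = 9900 ft.
ISA temperature at 9900 ft = 15 − 2 × (9900/1000) = -4.8°C.
ISA deviation = 14 − (-4.8) = +18.8°C.
Density altitude = 9900 + 120 × (18.8) = 12156 ft.

12156 ft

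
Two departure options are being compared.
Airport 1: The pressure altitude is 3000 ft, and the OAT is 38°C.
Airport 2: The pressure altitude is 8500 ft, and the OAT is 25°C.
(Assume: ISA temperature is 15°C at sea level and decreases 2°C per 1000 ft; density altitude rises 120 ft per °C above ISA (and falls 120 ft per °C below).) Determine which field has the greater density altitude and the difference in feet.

Airport 1: ISA temp = 9°C, deviation +29°C, DA = 3000 + 120 × 29 = 6480 ft.
Airport 2: ISA temp = -2°C, deviation +27°C, DA = 8500 + 120 × 27 = 11740 ft.
Airport 2 is higher by 11740 − 6480 = 5260 ft.

Airport 2 by 5260 ft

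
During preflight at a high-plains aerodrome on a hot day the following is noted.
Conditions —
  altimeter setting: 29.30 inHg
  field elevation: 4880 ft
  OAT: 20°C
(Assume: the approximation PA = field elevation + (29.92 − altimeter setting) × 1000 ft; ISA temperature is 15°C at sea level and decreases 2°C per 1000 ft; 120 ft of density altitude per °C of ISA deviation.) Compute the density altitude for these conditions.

Pressure altitude = 4880 + (29.92 − 29.30) × 1000 = 4880 + (+620) = 5500 ft.
ISA temperature at 5500 ft = 15 − 2 × (5500/1000) = 4°C.
ISA deviation = 20 − 4 = +16°C.
Density altitude = 5500 + 120 × (16) = 7420 ft.

7420 ft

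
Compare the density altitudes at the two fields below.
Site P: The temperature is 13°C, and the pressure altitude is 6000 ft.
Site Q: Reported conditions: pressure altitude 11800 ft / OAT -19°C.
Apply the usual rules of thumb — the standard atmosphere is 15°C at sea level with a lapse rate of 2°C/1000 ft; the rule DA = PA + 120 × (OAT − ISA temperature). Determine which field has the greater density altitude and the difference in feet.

Site Q by 3352 ft

Site P: ISA temp = 3°C, deviation +10°C, DA = 6000 + 120 × 10 = 7200 ft.
Site Q: ISA temp = -8.6°C, deviation -10.4°C, DA = 11800 + 120 × (-10.4) = 10552 ft.
Site Q is higher by 10552 − 7200 = 3352 ft.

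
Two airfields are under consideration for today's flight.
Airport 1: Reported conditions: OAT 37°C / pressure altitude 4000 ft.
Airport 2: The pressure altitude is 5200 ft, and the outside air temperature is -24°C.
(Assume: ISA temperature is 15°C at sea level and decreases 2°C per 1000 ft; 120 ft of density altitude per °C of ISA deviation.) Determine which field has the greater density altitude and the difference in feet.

Airport 1: ISA temp = 7°C, deviation +30°C, DA = 4000 + 120 × 30 = 7600 ft.
Airport 2: ISA temp = 4.6°C, deviation -28.6°C, DA = 5200 + 120 × (-28.6) = 1768 ft.
Airport 1 is higher by 7600 − 1768 = 5832 ft.

Airport 1 by 5832 ft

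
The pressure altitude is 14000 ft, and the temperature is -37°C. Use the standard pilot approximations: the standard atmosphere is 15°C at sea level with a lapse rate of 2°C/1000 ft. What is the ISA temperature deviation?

ISA temperature at 14000 ft = 15 − 2 × (14000/1000) = -13°C.
Deviation = OAT − ISA = -37 − (-13) = -24°C.

ISA-24°C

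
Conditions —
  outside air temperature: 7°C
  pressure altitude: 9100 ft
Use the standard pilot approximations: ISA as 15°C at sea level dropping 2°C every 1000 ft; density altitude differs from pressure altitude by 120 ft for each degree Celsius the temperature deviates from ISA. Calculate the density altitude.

10324 ft

ISA temperature at 9100 ft = 15 − 2 × (9100/1000) = -3.2°C.
ISA deviation = 7 − (-3.2) = +10.2°C.
Density altitude = 9100 + 120 × (10.2) = 9100 + (+1224) = 10324 ft.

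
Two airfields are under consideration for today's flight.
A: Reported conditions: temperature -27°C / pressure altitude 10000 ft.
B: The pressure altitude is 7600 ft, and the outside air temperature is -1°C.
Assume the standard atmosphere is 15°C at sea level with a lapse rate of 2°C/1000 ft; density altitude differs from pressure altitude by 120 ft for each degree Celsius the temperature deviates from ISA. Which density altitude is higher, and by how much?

A: ISA temp = -5°C, deviation -22°C, DA = 10000 + 120 × (-22) = 7360 ft.
B: ISA temp = -0.2°C, deviation -0.8°C, DA = 7600 + 120 × (-0.8) = 7504 ft.
B is higher by 7504 − 7360 = 144 ft.

B by 144 ft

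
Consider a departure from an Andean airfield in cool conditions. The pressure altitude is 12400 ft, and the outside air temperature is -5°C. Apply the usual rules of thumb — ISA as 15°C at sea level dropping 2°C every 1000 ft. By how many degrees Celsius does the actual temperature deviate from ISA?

ISA temperature at 12400 ft = 15 − 2 × (12400/1000) = -9.8°C.
Deviation = OAT − ISA = -5 − (-9.8) = +4.8°C.

ISA+4.8°C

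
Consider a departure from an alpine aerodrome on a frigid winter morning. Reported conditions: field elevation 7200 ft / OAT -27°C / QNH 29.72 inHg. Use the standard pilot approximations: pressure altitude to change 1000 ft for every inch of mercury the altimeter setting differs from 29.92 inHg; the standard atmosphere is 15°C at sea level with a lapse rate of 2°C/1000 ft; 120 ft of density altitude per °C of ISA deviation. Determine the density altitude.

Pressure altitude = 7200 + (29.92 − 29.72) × 1000 = 7200 + (+200) = 7400 ft.
ISA temperature at 7400 ft = 15 − 2 × (7400/1000) = 0.2°C.
ISA deviation = -27 − 0.2 = -27.2°C.
Density altitude = 7400 + 120 × (-27.2) = 4136 ft.

4136 ft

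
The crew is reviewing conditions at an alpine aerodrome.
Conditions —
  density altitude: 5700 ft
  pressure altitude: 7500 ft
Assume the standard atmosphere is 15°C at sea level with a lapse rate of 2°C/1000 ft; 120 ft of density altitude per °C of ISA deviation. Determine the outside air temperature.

-15°C

Density altitude − pressure altitude = 5700 − 7500 = -1800 ft.
At 120 ft/°C that is an ISA deviation of -1800/120 = -15°C.
ISA temperature at 7500 ft = 15 − 2 × (7500/1000) = 0°C.
OAT = ISA + deviation = 0 + (-15) = -15°C.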